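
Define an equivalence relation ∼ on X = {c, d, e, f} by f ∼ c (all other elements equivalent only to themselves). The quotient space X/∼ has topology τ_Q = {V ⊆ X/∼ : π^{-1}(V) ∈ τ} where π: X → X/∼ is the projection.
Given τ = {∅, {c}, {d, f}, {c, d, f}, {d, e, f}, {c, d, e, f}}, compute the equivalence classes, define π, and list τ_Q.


X/∼ = {[c=f], [d], [e]}; |τ_Q| = 3.

Equivalence classes: [c=f], [d], [e].
Quotient map π: X → X/∼ sends c ↦ [c=f], d ↦ [d], e ↦ [e], f ↦ [c=f].
For each subset V ⊆ X/∼, compute π^{-1}(V) ⊆ X and check whether π^{-1}(V) ∈ τ. V is open in τ_Q iff π^{-1}(V) ∈ τ.
  V = {}: π^{-1}(V) = ∅ ∈ τ ✓.
  V = {[c=f]}: π^{-1}(V) = {c, f} ∉ τ ✗.
  V = {[d]}: π^{-1}(V) = {d} ∉ τ ✗.
  V = {[c=f], [d]}: π^{-1}(V) = {c, d, f} ∈ τ ✓.
  V = {[e]}: π^{-1}(V) = {e} ∉ τ ✗.
  V = {[c=f], [e]}: π^{-1}(V) = {c, e, f} ∉ τ ✗.
  V = {[d], [e]}: π^{-1}(V) = {d, e} ∉ τ ✗.
  V = {[c=f], [d], [e]}: π^{-1}(V) = {c, d, e, f} ∈ τ ✓.
Open sets in the quotient: τ_Q = {{}, {[c=f], [d]}, {[c=f], [d], [e]}} (3 elements).


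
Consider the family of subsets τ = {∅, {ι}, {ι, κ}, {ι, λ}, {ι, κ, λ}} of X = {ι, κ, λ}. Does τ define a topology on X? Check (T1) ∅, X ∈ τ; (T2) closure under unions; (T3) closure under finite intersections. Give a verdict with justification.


τ IS a topology on X.

Axiom (T1): ∅ ∈ τ? Yes; X ∈ τ? Yes.
Axiom (T2/T3): check pairwise unions and intersections of members of τ.
All pairwise intersections and unions checked — each lies in τ. Therefore τ satisfies (T1), (T2), (T3): it IS a topology on X.


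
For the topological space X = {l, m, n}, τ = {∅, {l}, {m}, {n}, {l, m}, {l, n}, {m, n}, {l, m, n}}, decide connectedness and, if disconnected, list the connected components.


(X, τ) is disconnected; components = [{l}, {m}, {n}].

Find clopen sets (U ∈ τ with X ∖ U ∈ τ):
  U = ∅, X ∖ U = {l, m, n} — both open, so U is clopen.
  U = {l}, X ∖ U = {m, n} — both open, so U is clopen.
  U = {m}, X ∖ U = {l, n} — both open, so U is clopen.
  U = {n}, X ∖ U = {l, m} — both open, so U is clopen.
  U = {l, m}, X ∖ U = {n} — both open, so U is clopen.
  U = {l, n}, X ∖ U = {m} — both open, so U is clopen.
  U = {m, n}, X ∖ U = {l} — both open, so U is clopen.
  U = {l, m, n}, X ∖ U = ∅ — both open, so U is clopen.
Nontrivial clopen(s) exist: e.g. {l}. So (X, τ) is disconnected.
Compute connected components by grouping points that agree on all clopens:
  component: {l}
  component: {m}
  component: {n}


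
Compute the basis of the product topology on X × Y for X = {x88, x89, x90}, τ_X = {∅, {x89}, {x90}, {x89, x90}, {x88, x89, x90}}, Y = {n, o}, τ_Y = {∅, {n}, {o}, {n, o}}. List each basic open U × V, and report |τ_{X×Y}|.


Basis B = {∅ × ∅, {x89} × {n}, {x89} × {o}, {x90} × {n}, {x90} × {o}, {x89} × {n, o}, {x89, x90} × {n}, {x89, x90} × {o}, {x90} × {n, o}, {x88, x89, x90} × {n}, {x88, x89, x90} × {o}, {x89, x90} × {n, o}, {x88, x89, x90} × {n, o}}; |τ_{X×Y}| = 25.

Enumerate products U × V with U ∈ τ_X, V ∈ τ_Y (deduplicated):
  ∅ × ∅ = {} (∅)
  {x89} × {n} = {(x89,n)}
  {x89} × {o} = {(x89,o)}
  {x90} × {n} = {(x90,n)}
  {x90} × {o} = {(x90,o)}
  {x89} × {n, o} = {(x89,n), (x89,o)}
  {x89, x90} × {n} = {(x89,n), (x90,n)}
  {x89, x90} × {o} = {(x89,o), (x90,o)}
  {x90} × {n, o} = {(x90,n), (x90,o)}
  {x88, x89, x90} × {n} = {(x88,n), (x89,n), (x90,n)}
  {x88, x89, x90} × {o} = {(x88,o), (x89,o), (x90,o)}
  {x89, x90} × {n, o} = {(x89,n), (x89,o), (x90,n), (x90,o)}
  {x88, x89, x90} × {n, o} = {(x88,n), (x88,o), (x89,n), (x89,o), (x90,n), (x90,o)}
These 13 distinct sets form the basis B.
Close under arbitrary unions to get τ_{X×Y}; counting gives |τ_{X×Y}| = 25.


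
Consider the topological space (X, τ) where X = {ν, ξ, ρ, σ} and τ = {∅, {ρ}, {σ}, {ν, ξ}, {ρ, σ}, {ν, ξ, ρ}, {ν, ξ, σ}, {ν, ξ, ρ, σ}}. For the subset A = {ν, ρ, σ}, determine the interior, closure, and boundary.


int(A) = {ρ, σ}, cl(A) = {ν, ξ, ρ, σ}, ∂A = {ν, ξ}.

Closed sets in (X, τ) are complements of opens:
  closed(X, τ) = {∅, {ρ}, {σ}, {ν, ξ}, {ρ, σ}, {ν, ξ, ρ}, {ν, ξ, σ}, {ν, ξ, ρ, σ}}.
int(A) = ⋃ {U ∈ τ : U ⊆ A}. Opens contained in A: ∅, {ρ}, {σ}, {ρ, σ}.
Taking the union of these: int(A) = {ρ, σ}.
cl(A) = ⋂ {C closed : A ⊆ C}. Closed sets containing A: {ν, ξ, ρ, σ}.
Intersecting these: cl(A) = {ν, ξ, ρ, σ}.
∂A = cl(A) ∖ int(A) = {ν, ξ, ρ, σ} ∖ {ρ, σ} = {ν, ξ}.


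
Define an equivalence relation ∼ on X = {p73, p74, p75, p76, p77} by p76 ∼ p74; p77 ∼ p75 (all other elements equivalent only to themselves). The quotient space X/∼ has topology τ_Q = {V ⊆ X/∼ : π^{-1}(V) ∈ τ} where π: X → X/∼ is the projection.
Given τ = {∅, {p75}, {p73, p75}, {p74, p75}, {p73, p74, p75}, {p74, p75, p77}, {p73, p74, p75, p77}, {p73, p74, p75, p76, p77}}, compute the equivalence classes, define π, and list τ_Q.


X/∼ = {[p73], [p74=p76], [p75=p77]}; |τ_Q| = 2.

Equivalence classes: [p73], [p74=p76], [p75=p77].
Quotient map π: X → X/∼ sends p73 ↦ [p73], p74 ↦ [p74=p76], p75 ↦ [p75=p77], p76 ↦ [p74=p76], p77 ↦ [p75=p77].
For each subset V ⊆ X/∼, compute π^{-1}(V) ⊆ X and check whether π^{-1}(V) ∈ τ. V is open in τ_Q iff π^{-1}(V) ∈ τ.
  V = {}: π^{-1}(V) = ∅ ∈ τ ✓.
  V = {[p73]}: π^{-1}(V) = {p73} ∉ τ ✗.
  V = {[p74=p76]}: π^{-1}(V) = {p74, p76} ∉ τ ✗.
  V = {[p73], [p74=p76]}: π^{-1}(V) = {p73, p74, p76} ∉ τ ✗.
  V = {[p75=p77]}: π^{-1}(V) = {p75, p77} ∉ τ ✗.
  V = {[p73], [p75=p77]}: π^{-1}(V) = {p73, p75, p77} ∉ τ ✗.
  V = {[p74=p76], [p75=p77]}: π^{-1}(V) = {p74, p75, p76, p77} ∉ τ ✗.
  V = {[p73], [p74=p76], [p75=p77]}: π^{-1}(V) = {p73, p74, p75, p76, p77} ∈ τ ✓.
Open sets in the quotient: τ_Q = {{}, {[p73], [p74=p76], [p75=p77]}} (2 elements).


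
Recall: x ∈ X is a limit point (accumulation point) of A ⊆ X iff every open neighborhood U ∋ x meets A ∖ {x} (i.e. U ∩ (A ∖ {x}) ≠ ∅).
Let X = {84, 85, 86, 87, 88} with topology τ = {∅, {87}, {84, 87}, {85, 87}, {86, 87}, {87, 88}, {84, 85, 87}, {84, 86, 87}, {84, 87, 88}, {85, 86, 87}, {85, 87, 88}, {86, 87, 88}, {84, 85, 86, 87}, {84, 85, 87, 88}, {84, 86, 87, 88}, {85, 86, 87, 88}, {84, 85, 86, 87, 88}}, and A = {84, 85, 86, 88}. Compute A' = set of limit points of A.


A' = ∅

For each x ∈ X, list the open sets U ∈ τ with x ∈ U, then check whether U ∩ (A ∖ {x}) ≠ ∅ for every such U.
  x = 84: open {84, 87} ∋ x has {84, 87} ∩ (A ∖ {84}) = ∅, so x is NOT a limit point.
  x = 85: open {85, 87} ∋ x has {85, 87} ∩ (A ∖ {85}) = ∅, so x is NOT a limit point.
  x = 86: open {86, 87} ∋ x has {86, 87} ∩ (A ∖ {86}) = ∅, so x is NOT a limit point.
  x = 87: open {87} ∋ x has {87} ∩ (A ∖ {87}) = ∅, so x is NOT a limit point.
  x = 88: open {87, 88} ∋ x has {87, 88} ∩ (A ∖ {88}) = ∅, so x is NOT a limit point.
Collecting: A' = ∅.


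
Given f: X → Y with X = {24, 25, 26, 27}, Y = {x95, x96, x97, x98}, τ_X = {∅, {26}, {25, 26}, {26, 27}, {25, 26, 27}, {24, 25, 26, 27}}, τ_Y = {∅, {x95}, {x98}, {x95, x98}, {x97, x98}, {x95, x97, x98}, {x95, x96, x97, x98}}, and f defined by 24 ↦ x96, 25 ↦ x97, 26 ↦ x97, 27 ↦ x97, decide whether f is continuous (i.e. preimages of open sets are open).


f IS continuous.

Compute f^{-1}(U) for each U ∈ τ_Y:
  U = ∅: f^{-1}(U) = ∅ ∈ τ_X ✓.
  U = {x95}: f^{-1}(U) = ∅ ∈ τ_X ✓.
  U = {x98}: f^{-1}(U) = ∅ ∈ τ_X ✓.
  U = {x95, x98}: f^{-1}(U) = ∅ ∈ τ_X ✓.
  U = {x97, x98}: f^{-1}(U) = {25, 26, 27} ∈ τ_X ✓.
  U = {x95, x97, x98}: f^{-1}(U) = {25, 26, 27} ∈ τ_X ✓.
  U = {x95, x96, x97, x98}: f^{-1}(U) = {24, 25, 26, 27} ∈ τ_X ✓.
Every preimage lies in τ_X, so f IS continuous.


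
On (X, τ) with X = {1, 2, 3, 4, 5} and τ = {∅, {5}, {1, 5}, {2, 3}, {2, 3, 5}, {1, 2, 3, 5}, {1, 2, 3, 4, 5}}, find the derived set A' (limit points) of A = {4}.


A' = ∅

For each x ∈ X, list the open sets U ∈ τ with x ∈ U, then check whether U ∩ (A ∖ {x}) ≠ ∅ for every such U.
  x = 1: open {1, 5} ∋ x has {1, 5} ∩ (A ∖ {1}) = ∅, so x is NOT a limit point.
  x = 2: open {2, 3} ∋ x has {2, 3} ∩ (A ∖ {2}) = ∅, so x is NOT a limit point.
  x = 3: open {2, 3} ∋ x has {2, 3} ∩ (A ∖ {3}) = ∅, so x is NOT a limit point.
  x = 4: open {1, 2, 3, 4, 5} ∋ x has {1, 2, 3, 4, 5} ∩ (A ∖ {4}) = ∅, so x is NOT a limit point.
  x = 5: open {5} ∋ x has {5} ∩ (A ∖ {5}) = ∅, so x is NOT a limit point.
Collecting: A' = ∅.


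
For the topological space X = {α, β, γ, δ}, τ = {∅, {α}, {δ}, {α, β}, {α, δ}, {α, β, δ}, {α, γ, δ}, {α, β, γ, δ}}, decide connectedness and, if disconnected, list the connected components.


(X, τ) is connected.

Find clopen sets (U ∈ τ with X ∖ U ∈ τ):
  U = ∅, X ∖ U = {α, β, γ, δ} — both open, so U is clopen.
  U = {α, β, γ, δ}, X ∖ U = ∅ — both open, so U is clopen.
Only trivial clopens (∅ and X) exist, so (X, τ) is connected.
Compute connected components by grouping points that agree on all clopens:
  component: {α, β, γ, δ}


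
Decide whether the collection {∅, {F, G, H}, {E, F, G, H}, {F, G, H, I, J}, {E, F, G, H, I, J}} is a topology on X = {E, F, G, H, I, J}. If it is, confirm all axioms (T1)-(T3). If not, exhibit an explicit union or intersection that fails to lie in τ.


τ IS a topology on X.

Axiom (T1): ∅ ∈ τ? Yes; X ∈ τ? Yes.
Axiom (T2/T3): check pairwise unions and intersections of members of τ.
All pairwise intersections and unions checked — each lies in τ. Therefore τ satisfies (T1), (T2), (T3): it IS a topology on X.


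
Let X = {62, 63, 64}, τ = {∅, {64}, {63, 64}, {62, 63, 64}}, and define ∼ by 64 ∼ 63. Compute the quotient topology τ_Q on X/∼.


X/∼ = {[62], [63=64]}; |τ_Q| = 3.

Equivalence classes: [62], [63=64].
Quotient map π: X → X/∼ sends 62 ↦ [62], 63 ↦ [63=64], 64 ↦ [63=64].
For each subset V ⊆ X/∼, compute π^{-1}(V) ⊆ X and check whether π^{-1}(V) ∈ τ. V is open in τ_Q iff π^{-1}(V) ∈ τ.
  V = {}: π^{-1}(V) = ∅ ∈ τ ✓.
  V = {[62]}: π^{-1}(V) = {62} ∉ τ ✗.
  V = {[63=64]}: π^{-1}(V) = {63, 64} ∈ τ ✓.
  V = {[62], [63=64]}: π^{-1}(V) = {62, 63, 64} ∈ τ ✓.
Open sets in the quotient: τ_Q = {{}, {[63=64]}, {[62], [63=64]}} (3 elements).


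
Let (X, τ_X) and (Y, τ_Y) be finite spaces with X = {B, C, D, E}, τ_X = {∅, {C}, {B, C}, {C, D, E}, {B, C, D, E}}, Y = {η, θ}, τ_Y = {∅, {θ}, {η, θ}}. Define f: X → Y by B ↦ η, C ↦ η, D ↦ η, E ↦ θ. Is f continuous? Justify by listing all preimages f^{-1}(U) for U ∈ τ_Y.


f is NOT continuous.

Compute f^{-1}(U) for each U ∈ τ_Y:
  U = ∅: f^{-1}(U) = ∅ ∈ τ_X ✓.
  U = {θ}: f^{-1}(U) = {E} ∉ τ_X ✗.
  U = {η, θ}: f^{-1}(U) = {B, C, D, E} ∈ τ_X ✓.
Found U = {θ} with f^{-1}(U) = {E} not in τ_X. Therefore f is NOT continuous.


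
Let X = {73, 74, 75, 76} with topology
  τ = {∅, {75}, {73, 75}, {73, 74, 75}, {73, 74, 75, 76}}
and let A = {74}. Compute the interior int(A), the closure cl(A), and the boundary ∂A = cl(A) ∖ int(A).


int(A) = ∅, cl(A) = {74, 76}, ∂A = {74, 76}.

Closed sets in (X, τ) are complements of opens:
  closed(X, τ) = {∅, {76}, {74, 76}, {73, 74, 76}, {73, 74, 75, 76}}.
int(A) = ⋃ {U ∈ τ : U ⊆ A}. Opens contained in A: ∅.
Taking the union of these: int(A) = ∅.
cl(A) = ⋂ {C closed : A ⊆ C}. Closed sets containing A: {74, 76}, {73, 74, 76}, {73, 74, 75, 76}.
Intersecting these: cl(A) = {74, 76}.
∂A = cl(A) ∖ int(A) = {74, 76} ∖ ∅ = {74, 76}.


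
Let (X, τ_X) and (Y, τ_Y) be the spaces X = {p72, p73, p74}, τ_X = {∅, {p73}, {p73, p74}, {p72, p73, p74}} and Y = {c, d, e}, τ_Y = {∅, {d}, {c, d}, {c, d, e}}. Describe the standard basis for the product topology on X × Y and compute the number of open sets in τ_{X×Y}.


Basis B = {∅ × ∅, {p73} × {d}, {p73} × {c, d}, {p73, p74} × {d}, {p72, p73, p74} × {d}, {p73} × {c, d, e}, {p73, p74} × {c, d}, {p72, p73, p74} × {c, d}, {p73, p74} × {c, d, e}, {p72, p73, p74} × {c, d, e}}; |τ_{X×Y}| = 20.

Enumerate products U × V with U ∈ τ_X, V ∈ τ_Y (deduplicated):
  ∅ × ∅ = {} (∅)
  {p73} × {d} = {(p73,d)}
  {p73} × {c, d} = {(p73,c), (p73,d)}
  {p73, p74} × {d} = {(p73,d), (p74,d)}
  {p72, p73, p74} × {d} = {(p72,d), (p73,d), (p74,d)}
  {p73} × {c, d, e} = {(p73,c), (p73,d), (p73,e)}
  {p73, p74} × {c, d} = {(p73,c), (p73,d), (p74,c), (p74,d)}
  {p72, p73, p74} × {c, d} = {(p72,c), (p72,d), (p73,c), (p73,d), (p74,c), (p74,d)}
  {p73, p74} × {c, d, e} = {(p73,c), (p73,d), (p73,e), (p74,c), (p74,d), (p74,e)}
  {p72, p73, p74} × {c, d, e} = {(p72,c), (p72,d), (p72,e), (p73,c), (p73,d), (p73,e), (p74,c), (p74,d), (p74,e)}
These 10 distinct sets form the basis B.
Close under arbitrary unions to get τ_{X×Y}; counting gives |τ_{X×Y}| = 20.


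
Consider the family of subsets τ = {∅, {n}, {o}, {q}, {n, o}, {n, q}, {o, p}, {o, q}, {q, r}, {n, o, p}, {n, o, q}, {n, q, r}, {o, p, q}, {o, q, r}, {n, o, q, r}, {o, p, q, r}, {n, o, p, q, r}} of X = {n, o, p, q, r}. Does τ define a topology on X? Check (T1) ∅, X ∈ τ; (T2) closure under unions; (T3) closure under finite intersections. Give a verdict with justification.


τ is NOT a topology on X.

Axiom (T1): ∅ ∈ τ? Yes; X ∈ τ? Yes.
Axiom (T2/T3): check pairwise unions and intersections of members of τ.
Counterexample for (T2): {n} ∪ {o, p, q} = {n, o, p, q} ∉ τ. Therefore τ is NOT a topology.


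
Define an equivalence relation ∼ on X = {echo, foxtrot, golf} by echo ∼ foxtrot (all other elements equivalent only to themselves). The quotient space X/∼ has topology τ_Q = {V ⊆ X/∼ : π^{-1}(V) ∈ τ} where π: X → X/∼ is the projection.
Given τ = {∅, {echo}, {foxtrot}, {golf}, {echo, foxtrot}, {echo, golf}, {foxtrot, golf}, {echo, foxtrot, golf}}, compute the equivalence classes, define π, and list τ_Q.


X/∼ = {[echo=foxtrot], [golf]}; |τ_Q| = 4.

Equivalence classes: [echo=foxtrot], [golf].
Quotient map π: X → X/∼ sends echo ↦ [echo=foxtrot], foxtrot ↦ [echo=foxtrot], golf ↦ [golf].
For each subset V ⊆ X/∼, compute π^{-1}(V) ⊆ X and check whether π^{-1}(V) ∈ τ. V is open in τ_Q iff π^{-1}(V) ∈ τ.
  V = {}: π^{-1}(V) = ∅ ∈ τ ✓.
  V = {[echo=foxtrot]}: π^{-1}(V) = {echo, foxtrot} ∈ τ ✓.
  V = {[golf]}: π^{-1}(V) = {golf} ∈ τ ✓.
  V = {[echo=foxtrot], [golf]}: π^{-1}(V) = {echo, foxtrot, golf} ∈ τ ✓.
Open sets in the quotient: τ_Q = {{}, {[echo=foxtrot]}, {[golf]}, {[echo=foxtrot], [golf]}} (4 elements).


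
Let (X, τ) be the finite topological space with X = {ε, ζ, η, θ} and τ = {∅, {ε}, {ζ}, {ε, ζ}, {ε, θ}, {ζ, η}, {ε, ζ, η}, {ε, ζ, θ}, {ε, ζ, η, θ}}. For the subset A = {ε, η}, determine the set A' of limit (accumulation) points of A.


A' = {θ}

For each x ∈ X, list the open sets U ∈ τ with x ∈ U, then check whether U ∩ (A ∖ {x}) ≠ ∅ for every such U.
  x = ε: open {ε} ∋ x has {ε} ∩ (A ∖ {ε}) = ∅, so x is NOT a limit point.
  x = ζ: open {ζ} ∋ x has {ζ} ∩ (A ∖ {ζ}) = ∅, so x is NOT a limit point.
  x = η: open {ζ, η} ∋ x has {ζ, η} ∩ (A ∖ {η}) = ∅, so x is NOT a limit point.
  x = θ: opens ∋ x are {ε, θ}, {ε, ζ, θ}, {ε, ζ, η, θ}; each meets A ∖ {θ}, so x IS a limit point.
Collecting: A' = {θ}.


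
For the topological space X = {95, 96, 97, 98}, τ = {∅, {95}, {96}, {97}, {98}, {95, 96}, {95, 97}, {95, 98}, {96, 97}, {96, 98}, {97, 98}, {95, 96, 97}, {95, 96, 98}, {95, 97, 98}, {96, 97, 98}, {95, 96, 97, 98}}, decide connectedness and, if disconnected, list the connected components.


(X, τ) is disconnected; components = [{95}, {96}, {97}, {98}].

Find clopen sets (U ∈ τ with X ∖ U ∈ τ):
  U = ∅, X ∖ U = {95, 96, 97, 98} — both open, so U is clopen.
  U = {95}, X ∖ U = {96, 97, 98} — both open, so U is clopen.
  U = {96}, X ∖ U = {95, 97, 98} — both open, so U is clopen.
  U = {97}, X ∖ U = {95, 96, 98} — both open, so U is clopen.
  U = {98}, X ∖ U = {95, 96, 97} — both open, so U is clopen.
  U = {95, 96}, X ∖ U = {97, 98} — both open, so U is clopen.
  U = {95, 97}, X ∖ U = {96, 98} — both open, so U is clopen.
  U = {95, 98}, X ∖ U = {96, 97} — both open, so U is clopen.
  U = {96, 97}, X ∖ U = {95, 98} — both open, so U is clopen.
  U = {96, 98}, X ∖ U = {95, 97} — both open, so U is clopen.
  U = {97, 98}, X ∖ U = {95, 96} — both open, so U is clopen.
  U = {95, 96, 97}, X ∖ U = {98} — both open, so U is clopen.
  U = {95, 96, 98}, X ∖ U = {97} — both open, so U is clopen.
  U = {95, 97, 98}, X ∖ U = {96} — both open, so U is clopen.
  U = {96, 97, 98}, X ∖ U = {95} — both open, so U is clopen.
  U = {95, 96, 97, 98}, X ∖ U = ∅ — both open, so U is clopen.
Nontrivial clopen(s) exist: e.g. {95, 97, 98}. So (X, τ) is disconnected.
Compute connected components by grouping points that agree on all clopens:
  component: {95}
  component: {96}
  component: {97}
  component: {98}


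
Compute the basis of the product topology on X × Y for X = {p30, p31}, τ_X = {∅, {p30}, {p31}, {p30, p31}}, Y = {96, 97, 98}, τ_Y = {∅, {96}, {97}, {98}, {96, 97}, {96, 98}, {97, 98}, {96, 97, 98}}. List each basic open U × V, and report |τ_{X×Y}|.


Basis B = {∅ × ∅, {p30} × {96}, {p30} × {97}, {p30} × {98}, {p31} × {96}, {p31} × {97}, {p31} × {98}, {p30} × {96, 97}, {p30} × {96, 98}, {p30, p31} × {96}, {p30} × {97, 98}, {p30, p31} × {97}, {p30, p31} × {98}, {p31} × {96, 97}, {p31} × {96, 98}, {p31} × {97, 98}, {p30} × {96, 97, 98}, {p31} × {96, 97, 98}, {p30, p31} × {96, 97}, {p30, p31} × {96, 98}, {p30, p31} × {97, 98}, {p30, p31} × {96, 97, 98}}; |τ_{X×Y}| = 64.

Enumerate products U × V with U ∈ τ_X, V ∈ τ_Y (deduplicated):
  ∅ × ∅ = {} (∅)
  {p30} × {96} = {(p30,96)}
  {p30} × {97} = {(p30,97)}
  {p30} × {98} = {(p30,98)}
  {p31} × {96} = {(p31,96)}
  {p31} × {97} = {(p31,97)}
  {p31} × {98} = {(p31,98)}
  {p30} × {96, 97} = {(p30,96), (p30,97)}
  {p30} × {96, 98} = {(p30,96), (p30,98)}
  {p30, p31} × {96} = {(p30,96), (p31,96)}
  {p30} × {97, 98} = {(p30,97), (p30,98)}
  {p30, p31} × {97} = {(p30,97), (p31,97)}
  {p30, p31} × {98} = {(p30,98), (p31,98)}
  {p31} × {96, 97} = {(p31,96), (p31,97)}
  {p31} × {96, 98} = {(p31,96), (p31,98)}
  {p31} × {97, 98} = {(p31,97), (p31,98)}
  {p30} × {96, 97, 98} = {(p30,96), (p30,97), (p30,98)}
  {p31} × {96, 97, 98} = {(p31,96), (p31,97), (p31,98)}
  {p30, p31} × {96, 97} = {(p30,96), (p30,97), (p31,96), (p31,97)}
  {p30, p31} × {96, 98} = {(p30,96), (p30,98), (p31,96), (p31,98)}
  {p30, p31} × {97, 98} = {(p30,97), (p30,98), (p31,97), (p31,98)}
  {p30, p31} × {96, 97, 98} = {(p30,96), (p30,97), (p30,98), (p31,96), (p31,97), (p31,98)}
These 22 distinct sets form the basis B.
Close under arbitrary unions to get τ_{X×Y}; counting gives |τ_{X×Y}| = 64.


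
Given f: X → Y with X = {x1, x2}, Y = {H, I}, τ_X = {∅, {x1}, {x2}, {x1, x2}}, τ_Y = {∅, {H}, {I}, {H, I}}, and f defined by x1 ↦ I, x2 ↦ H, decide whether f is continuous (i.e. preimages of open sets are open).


f IS continuous.

Compute f^{-1}(U) for each U ∈ τ_Y:
  U = ∅: f^{-1}(U) = ∅ ∈ τ_X ✓.
  U = {H}: f^{-1}(U) = {x2} ∈ τ_X ✓.
  U = {I}: f^{-1}(U) = {x1} ∈ τ_X ✓.
  U = {H, I}: f^{-1}(U) = {x1, x2} ∈ τ_X ✓.
Every preimage lies in τ_X, so f IS continuous.


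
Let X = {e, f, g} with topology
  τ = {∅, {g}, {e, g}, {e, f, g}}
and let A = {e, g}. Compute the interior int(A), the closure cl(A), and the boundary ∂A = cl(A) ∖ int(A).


int(A) = {e, g}, cl(A) = {e, f, g}, ∂A = {f}.

Closed sets in (X, τ) are complements of opens:
  closed(X, τ) = {∅, {f}, {e, f}, {e, f, g}}.
int(A) = ⋃ {U ∈ τ : U ⊆ A}. Opens contained in A: ∅, {g}, {e, g}.
Taking the union of these: int(A) = {e, g}.
cl(A) = ⋂ {C closed : A ⊆ C}. Closed sets containing A: {e, f, g}.
Intersecting these: cl(A) = {e, f, g}.
∂A = cl(A) ∖ int(A) = {e, f, g} ∖ {e, g} = {f}.


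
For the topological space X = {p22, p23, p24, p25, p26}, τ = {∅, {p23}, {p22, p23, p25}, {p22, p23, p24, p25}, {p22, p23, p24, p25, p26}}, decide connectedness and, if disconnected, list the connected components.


(X, τ) is connected.

Find clopen sets (U ∈ τ with X ∖ U ∈ τ):
  U = ∅, X ∖ U = {p22, p23, p24, p25, p26} — both open, so U is clopen.
  U = {p22, p23, p24, p25, p26}, X ∖ U = ∅ — both open, so U is clopen.
Only trivial clopens (∅ and X) exist, so (X, τ) is connected.
Compute connected components by grouping points that agree on all clopens:
  component: {p22, p23, p24, p25, p26}


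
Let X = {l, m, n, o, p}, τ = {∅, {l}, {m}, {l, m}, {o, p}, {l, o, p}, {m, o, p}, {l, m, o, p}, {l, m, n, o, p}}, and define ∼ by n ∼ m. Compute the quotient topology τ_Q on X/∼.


X/∼ = {[l], [m=n], [o], [p]}; |τ_Q| = 5.

Equivalence classes: [l], [m=n], [o], [p].
Quotient map π: X → X/∼ sends l ↦ [l], m ↦ [m=n], n ↦ [m=n], o ↦ [o], p ↦ [p].
For each subset V ⊆ X/∼, compute π^{-1}(V) ⊆ X and check whether π^{-1}(V) ∈ τ. V is open in τ_Q iff π^{-1}(V) ∈ τ.
  V = {}: π^{-1}(V) = ∅ ∈ τ ✓.
  V = {[l]}: π^{-1}(V) = {l} ∈ τ ✓.
  V = {[m=n]}: π^{-1}(V) = {m, n} ∉ τ ✗.
  V = {[l], [m=n]}: π^{-1}(V) = {l, m, n} ∉ τ ✗.
  V = {[o]}: π^{-1}(V) = {o} ∉ τ ✗.
  V = {[l], [o]}: π^{-1}(V) = {l, o} ∉ τ ✗.
  V = {[m=n], [o]}: π^{-1}(V) = {m, n, o} ∉ τ ✗.
  V = {[l], [m=n], [o]}: π^{-1}(V) = {l, m, n, o} ∉ τ ✗.
  V = {[p]}: π^{-1}(V) = {p} ∉ τ ✗.
  V = {[l], [p]}: π^{-1}(V) = {l, p} ∉ τ ✗.
  V = {[m=n], [p]}: π^{-1}(V) = {m, n, p} ∉ τ ✗.
  V = {[l], [m=n], [p]}: π^{-1}(V) = {l, m, n, p} ∉ τ ✗.
  V = {[o], [p]}: π^{-1}(V) = {o, p} ∈ τ ✓.
  V = {[l], [o], [p]}: π^{-1}(V) = {l, o, p} ∈ τ ✓.
  V = {[m=n], [o], [p]}: π^{-1}(V) = {m, n, o, p} ∉ τ ✗.
  V = {[l], [m=n], [o], [p]}: π^{-1}(V) = {l, m, n, o, p} ∈ τ ✓.
Open sets in the quotient: τ_Q = {{}, {[l]}, {[o], [p]}, {[l], [o], [p]}, {[l], [m=n], [o], [p]}} (5 elements).


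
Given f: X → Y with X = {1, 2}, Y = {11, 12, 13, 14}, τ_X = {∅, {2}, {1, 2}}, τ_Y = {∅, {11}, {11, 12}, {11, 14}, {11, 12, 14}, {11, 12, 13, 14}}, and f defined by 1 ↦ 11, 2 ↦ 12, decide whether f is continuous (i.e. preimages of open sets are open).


f is NOT continuous.

Compute f^{-1}(U) for each U ∈ τ_Y:
  U = ∅: f^{-1}(U) = ∅ ∈ τ_X ✓.
  U = {11}: f^{-1}(U) = {1} ∉ τ_X ✗.
  U = {11, 12}: f^{-1}(U) = {1, 2} ∈ τ_X ✓.
  U = {11, 14}: f^{-1}(U) = {1} ∉ τ_X ✗.
  U = {11, 12, 14}: f^{-1}(U) = {1, 2} ∈ τ_X ✓.
  U = {11, 12, 13, 14}: f^{-1}(U) = {1, 2} ∈ τ_X ✓.
Found U = {11} with f^{-1}(U) = {1} not in τ_X. Therefore f is NOT continuous.


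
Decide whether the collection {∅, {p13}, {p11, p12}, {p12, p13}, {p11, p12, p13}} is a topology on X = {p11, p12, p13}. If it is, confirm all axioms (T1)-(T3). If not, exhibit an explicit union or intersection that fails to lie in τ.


τ is NOT a topology on X.

Axiom (T1): ∅ ∈ τ? Yes; X ∈ τ? Yes.
Axiom (T2/T3): check pairwise unions and intersections of members of τ.
Counterexample for (T3): {p11, p12} ∩ {p12, p13} = {p12} ∉ τ. Therefore τ is NOT a topology.


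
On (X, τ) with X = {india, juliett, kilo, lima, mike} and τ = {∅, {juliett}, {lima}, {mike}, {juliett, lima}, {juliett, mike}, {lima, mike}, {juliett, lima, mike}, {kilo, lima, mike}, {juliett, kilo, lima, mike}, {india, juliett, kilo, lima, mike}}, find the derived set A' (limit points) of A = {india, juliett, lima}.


A' = {india, kilo}

For each x ∈ X, list the open sets U ∈ τ with x ∈ U, then check whether U ∩ (A ∖ {x}) ≠ ∅ for every such U.
  x = india: opens ∋ x are {india, juliett, kilo, lima, mike}; each meets A ∖ {india}, so x IS a limit point.
  x = juliett: open {juliett} ∋ x has {juliett} ∩ (A ∖ {juliett}) = ∅, so x is NOT a limit point.
  x = kilo: opens ∋ x are {kilo, lima, mike}, {juliett, kilo, lima, mike}, {india, juliett, kilo, lima, mike}; each meets A ∖ {kilo}, so x IS a limit point.
  x = lima: open {lima} ∋ x has {lima} ∩ (A ∖ {lima}) = ∅, so x is NOT a limit point.
  x = mike: open {mike} ∋ x has {mike} ∩ (A ∖ {mike}) = ∅, so x is NOT a limit point.
Collecting: A' = {india, kilo}.


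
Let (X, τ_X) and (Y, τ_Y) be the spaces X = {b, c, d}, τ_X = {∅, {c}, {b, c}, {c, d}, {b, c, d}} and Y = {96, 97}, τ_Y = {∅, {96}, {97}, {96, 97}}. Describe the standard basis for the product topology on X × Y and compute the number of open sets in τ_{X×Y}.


Basis B = {∅ × ∅, {c} × {96}, {c} × {97}, {b, c} × {96}, {b, c} × {97}, {c} × {96, 97}, {c, d} × {96}, {c, d} × {97}, {b, c, d} × {96}, {b, c, d} × {97}, {b, c} × {96, 97}, {c, d} × {96, 97}, {b, c, d} × {96, 97}}; |τ_{X×Y}| = 25.

Enumerate products U × V with U ∈ τ_X, V ∈ τ_Y (deduplicated):
  ∅ × ∅ = {} (∅)
  {c} × {96} = {(c,96)}
  {c} × {97} = {(c,97)}
  {b, c} × {96} = {(b,96), (c,96)}
  {b, c} × {97} = {(b,97), (c,97)}
  {c} × {96, 97} = {(c,96), (c,97)}
  {c, d} × {96} = {(c,96), (d,96)}
  {c, d} × {97} = {(c,97), (d,97)}
  {b, c, d} × {96} = {(b,96), (c,96), (d,96)}
  {b, c, d} × {97} = {(b,97), (c,97), (d,97)}
  {b, c} × {96, 97} = {(b,96), (b,97), (c,96), (c,97)}
  {c, d} × {96, 97} = {(c,96), (c,97), (d,96), (d,97)}
  {b, c, d} × {96, 97} = {(b,96), (b,97), (c,96), (c,97), (d,96), (d,97)}
These 13 distinct sets form the basis B.
Close under arbitrary unions to get τ_{X×Y}; counting gives |τ_{X×Y}| = 25.


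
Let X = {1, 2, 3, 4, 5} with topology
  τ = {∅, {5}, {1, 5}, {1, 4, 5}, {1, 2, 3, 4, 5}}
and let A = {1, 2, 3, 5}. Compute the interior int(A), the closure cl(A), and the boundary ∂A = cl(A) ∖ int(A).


int(A) = {1, 5}, cl(A) = {1, 2, 3, 4, 5}, ∂A = {2, 3, 4}.

Closed sets in (X, τ) are complements of opens:
  closed(X, τ) = {∅, {2, 3}, {2, 3, 4}, {1, 2, 3, 4}, {1, 2, 3, 4, 5}}.
int(A) = ⋃ {U ∈ τ : U ⊆ A}. Opens contained in A: ∅, {5}, {1, 5}.
Taking the union of these: int(A) = {1, 5}.
cl(A) = ⋂ {C closed : A ⊆ C}. Closed sets containing A: {1, 2, 3, 4, 5}.
Intersecting these: cl(A) = {1, 2, 3, 4, 5}.
∂A = cl(A) ∖ int(A) = {1, 2, 3, 4, 5} ∖ {1, 5} = {2, 3, 4}.


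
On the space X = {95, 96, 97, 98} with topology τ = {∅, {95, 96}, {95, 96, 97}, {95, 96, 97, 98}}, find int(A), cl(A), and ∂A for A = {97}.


int(A) = ∅, cl(A) = {97, 98}, ∂A = {97, 98}.

Closed sets in (X, τ) are complements of opens:
  closed(X, τ) = {∅, {98}, {97, 98}, {95, 96, 97, 98}}.
int(A) = ⋃ {U ∈ τ : U ⊆ A}. Opens contained in A: ∅.
Taking the union of these: int(A) = ∅.
cl(A) = ⋂ {C closed : A ⊆ C}. Closed sets containing A: {97, 98}, {95, 96, 97, 98}.
Intersecting these: cl(A) = {97, 98}.
∂A = cl(A) ∖ int(A) = {97, 98} ∖ ∅ = {97, 98}.


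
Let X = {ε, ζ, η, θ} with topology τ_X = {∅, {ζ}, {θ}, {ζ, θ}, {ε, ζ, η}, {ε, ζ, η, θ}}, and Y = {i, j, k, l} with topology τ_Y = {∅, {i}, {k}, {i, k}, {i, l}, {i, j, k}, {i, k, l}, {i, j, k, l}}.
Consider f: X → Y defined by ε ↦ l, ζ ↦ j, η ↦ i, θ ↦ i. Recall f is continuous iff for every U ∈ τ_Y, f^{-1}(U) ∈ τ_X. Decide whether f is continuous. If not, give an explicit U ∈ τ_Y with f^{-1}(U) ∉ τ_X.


f is NOT continuous.

Compute f^{-1}(U) for each U ∈ τ_Y:
  U = ∅: f^{-1}(U) = ∅ ∈ τ_X ✓.
  U = {i}: f^{-1}(U) = {η, θ} ∉ τ_X ✗.
  U = {k}: f^{-1}(U) = ∅ ∈ τ_X ✓.
  U = {i, k}: f^{-1}(U) = {η, θ} ∉ τ_X ✗.
  U = {i, l}: f^{-1}(U) = {ε, η, θ} ∉ τ_X ✗.
  U = {i, j, k}: f^{-1}(U) = {ζ, η, θ} ∉ τ_X ✗.
  U = {i, k, l}: f^{-1}(U) = {ε, η, θ} ∉ τ_X ✗.
  U = {i, j, k, l}: f^{-1}(U) = {ε, ζ, η, θ} ∈ τ_X ✓.
Found U = {i} with f^{-1}(U) = {η, θ} not in τ_X. Therefore f is NOT continuous.


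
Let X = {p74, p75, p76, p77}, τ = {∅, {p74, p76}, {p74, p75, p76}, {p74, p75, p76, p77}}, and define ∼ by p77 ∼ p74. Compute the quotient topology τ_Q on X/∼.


X/∼ = {[p74=p77], [p75], [p76]}; |τ_Q| = 2.

Equivalence classes: [p74=p77], [p75], [p76].
Quotient map π: X → X/∼ sends p74 ↦ [p74=p77], p75 ↦ [p75], p76 ↦ [p76], p77 ↦ [p74=p77].
For each subset V ⊆ X/∼, compute π^{-1}(V) ⊆ X and check whether π^{-1}(V) ∈ τ. V is open in τ_Q iff π^{-1}(V) ∈ τ.
  V = {}: π^{-1}(V) = ∅ ∈ τ ✓.
  V = {[p74=p77]}: π^{-1}(V) = {p74, p77} ∉ τ ✗.
  V = {[p75]}: π^{-1}(V) = {p75} ∉ τ ✗.
  V = {[p74=p77], [p75]}: π^{-1}(V) = {p74, p75, p77} ∉ τ ✗.
  V = {[p76]}: π^{-1}(V) = {p76} ∉ τ ✗.
  V = {[p74=p77], [p76]}: π^{-1}(V) = {p74, p76, p77} ∉ τ ✗.
  V = {[p75], [p76]}: π^{-1}(V) = {p75, p76} ∉ τ ✗.
  V = {[p74=p77], [p75], [p76]}: π^{-1}(V) = {p74, p75, p76, p77} ∈ τ ✓.
Open sets in the quotient: τ_Q = {{}, {[p74=p77], [p75], [p76]}} (2 elements).


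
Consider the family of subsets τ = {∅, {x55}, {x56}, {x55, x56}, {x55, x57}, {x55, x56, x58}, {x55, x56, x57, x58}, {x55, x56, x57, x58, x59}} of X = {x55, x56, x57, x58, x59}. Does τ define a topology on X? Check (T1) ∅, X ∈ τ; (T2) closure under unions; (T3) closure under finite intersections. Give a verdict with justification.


τ is NOT a topology on X.

Axiom (T1): ∅ ∈ τ? Yes; X ∈ τ? Yes.
Axiom (T2/T3): check pairwise unions and intersections of members of τ.
Counterexample for (T2): {x56} ∪ {x55, x57} = {x55, x56, x57} ∉ τ. Therefore τ is NOT a topology.


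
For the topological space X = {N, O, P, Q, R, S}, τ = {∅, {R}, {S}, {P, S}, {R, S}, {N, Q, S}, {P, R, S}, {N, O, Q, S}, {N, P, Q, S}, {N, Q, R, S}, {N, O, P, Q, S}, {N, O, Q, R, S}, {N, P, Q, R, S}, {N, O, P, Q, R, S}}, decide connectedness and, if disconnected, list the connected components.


(X, τ) is disconnected; components = [{R}, {N, O, P, Q, S}].

Find clopen sets (U ∈ τ with X ∖ U ∈ τ):
  U = ∅, X ∖ U = {N, O, P, Q, R, S} — both open, so U is clopen.
  U = {R}, X ∖ U = {N, O, P, Q, S} — both open, so U is clopen.
  U = {N, O, P, Q, S}, X ∖ U = {R} — both open, so U is clopen.
  U = {N, O, P, Q, R, S}, X ∖ U = ∅ — both open, so U is clopen.
Nontrivial clopen(s) exist: e.g. {R}. So (X, τ) is disconnected.
Compute connected components by grouping points that agree on all clopens:
  component: {R}
  component: {N, O, P, Q, S}


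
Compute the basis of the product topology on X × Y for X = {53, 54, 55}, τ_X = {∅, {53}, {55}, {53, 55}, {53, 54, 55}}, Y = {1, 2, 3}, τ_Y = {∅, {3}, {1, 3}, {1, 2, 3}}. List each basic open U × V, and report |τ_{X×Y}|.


Basis B = {∅ × ∅, {53} × {3}, {55} × {3}, {53} × {1, 3}, {53, 55} × {3}, {55} × {1, 3}, {53} × {1, 2, 3}, {53, 54, 55} × {3}, {55} × {1, 2, 3}, {53, 55} × {1, 3}, {53, 55} × {1, 2, 3}, {53, 54, 55} × {1, 3}, {53, 54, 55} × {1, 2, 3}}; |τ_{X×Y}| = 30.

Enumerate products U × V with U ∈ τ_X, V ∈ τ_Y (deduplicated):
  ∅ × ∅ = {} (∅)
  {53} × {3} = {(53,3)}
  {55} × {3} = {(55,3)}
  {53} × {1, 3} = {(53,1), (53,3)}
  {53, 55} × {3} = {(53,3), (55,3)}
  {55} × {1, 3} = {(55,1), (55,3)}
  {53} × {1, 2, 3} = {(53,1), (53,2), (53,3)}
  {53, 54, 55} × {3} = {(53,3), (54,3), (55,3)}
  {55} × {1, 2, 3} = {(55,1), (55,2), (55,3)}
  {53, 55} × {1, 3} = {(53,1), (53,3), (55,1), (55,3)}
  {53, 55} × {1, 2, 3} = {(53,1), (53,2), (53,3), (55,1), (55,2), (55,3)}
  {53, 54, 55} × {1, 3} = {(53,1), (53,3), (54,1), (54,3), (55,1), (55,3)}
  {53, 54, 55} × {1, 2, 3} = {(53,1), (53,2), (53,3), (54,1), (54,2), (54,3), (55,1), (55,2), (55,3)}
These 13 distinct sets form the basis B.
Close under arbitrary unions to get τ_{X×Y}; counting gives |τ_{X×Y}| = 30.


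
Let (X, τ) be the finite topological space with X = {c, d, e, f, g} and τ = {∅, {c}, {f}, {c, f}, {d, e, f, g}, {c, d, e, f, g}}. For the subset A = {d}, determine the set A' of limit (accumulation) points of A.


A' = {e, g}

For each x ∈ X, list the open sets U ∈ τ with x ∈ U, then check whether U ∩ (A ∖ {x}) ≠ ∅ for every such U.
  x = c: open {c} ∋ x has {c} ∩ (A ∖ {c}) = ∅, so x is NOT a limit point.
  x = d: open {d, e, f, g} ∋ x has {d, e, f, g} ∩ (A ∖ {d}) = ∅, so x is NOT a limit point.
  x = e: opens ∋ x are {d, e, f, g}, {c, d, e, f, g}; each meets A ∖ {e}, so x IS a limit point.
  x = f: open {f} ∋ x has {f} ∩ (A ∖ {f}) = ∅, so x is NOT a limit point.
  x = g: opens ∋ x are {d, e, f, g}, {c, d, e, f, g}; each meets A ∖ {g}, so x IS a limit point.
Collecting: A' = {e, g}.


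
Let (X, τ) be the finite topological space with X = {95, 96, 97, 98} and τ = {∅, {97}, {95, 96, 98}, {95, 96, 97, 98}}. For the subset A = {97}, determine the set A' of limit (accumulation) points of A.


A' = ∅

For each x ∈ X, list the open sets U ∈ τ with x ∈ U, then check whether U ∩ (A ∖ {x}) ≠ ∅ for every such U.
  x = 95: open {95, 96, 98} ∋ x has {95, 96, 98} ∩ (A ∖ {95}) = ∅, so x is NOT a limit point.
  x = 96: open {95, 96, 98} ∋ x has {95, 96, 98} ∩ (A ∖ {96}) = ∅, so x is NOT a limit point.
  x = 97: open {97} ∋ x has {97} ∩ (A ∖ {97}) = ∅, so x is NOT a limit point.
  x = 98: open {95, 96, 98} ∋ x has {95, 96, 98} ∩ (A ∖ {98}) = ∅, so x is NOT a limit point.
Collecting: A' = ∅.


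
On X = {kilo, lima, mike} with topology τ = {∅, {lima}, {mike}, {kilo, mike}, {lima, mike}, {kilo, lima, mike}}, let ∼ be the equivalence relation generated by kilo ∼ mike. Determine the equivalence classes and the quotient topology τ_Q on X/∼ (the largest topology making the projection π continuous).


X/∼ = {[kilo=mike], [lima]}; |τ_Q| = 4.

Equivalence classes: [kilo=mike], [lima].
Quotient map π: X → X/∼ sends kilo ↦ [kilo=mike], lima ↦ [lima], mike ↦ [kilo=mike].
For each subset V ⊆ X/∼, compute π^{-1}(V) ⊆ X and check whether π^{-1}(V) ∈ τ. V is open in τ_Q iff π^{-1}(V) ∈ τ.
  V = {}: π^{-1}(V) = ∅ ∈ τ ✓.
  V = {[kilo=mike]}: π^{-1}(V) = {kilo, mike} ∈ τ ✓.
  V = {[lima]}: π^{-1}(V) = {lima} ∈ τ ✓.
  V = {[kilo=mike], [lima]}: π^{-1}(V) = {kilo, lima, mike} ∈ τ ✓.
Open sets in the quotient: τ_Q = {{}, {[kilo=mike]}, {[lima]}, {[kilo=mike], [lima]}} (4 elements).


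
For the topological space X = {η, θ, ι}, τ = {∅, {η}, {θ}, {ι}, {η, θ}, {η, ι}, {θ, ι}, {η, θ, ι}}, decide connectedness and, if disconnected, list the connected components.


(X, τ) is disconnected; components = [{η}, {θ}, {ι}].

Find clopen sets (U ∈ τ with X ∖ U ∈ τ):
  U = ∅, X ∖ U = {η, θ, ι} — both open, so U is clopen.
  U = {η}, X ∖ U = {θ, ι} — both open, so U is clopen.
  U = {θ}, X ∖ U = {η, ι} — both open, so U is clopen.
  U = {ι}, X ∖ U = {η, θ} — both open, so U is clopen.
  U = {η, θ}, X ∖ U = {ι} — both open, so U is clopen.
  U = {η, ι}, X ∖ U = {θ} — both open, so U is clopen.
  U = {θ, ι}, X ∖ U = {η} — both open, so U is clopen.
  U = {η, θ, ι}, X ∖ U = ∅ — both open, so U is clopen.
Nontrivial clopen(s) exist: e.g. {θ, ι}. So (X, τ) is disconnected.
Compute connected components by grouping points that agree on all clopens:
  component: {η}
  component: {θ}
  component: {ι}


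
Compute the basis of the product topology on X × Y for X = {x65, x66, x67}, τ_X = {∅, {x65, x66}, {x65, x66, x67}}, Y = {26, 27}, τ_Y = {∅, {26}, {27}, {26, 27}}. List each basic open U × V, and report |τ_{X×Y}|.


Basis B = {∅ × ∅, {x65, x66} × {26}, {x65, x66} × {27}, {x65, x66, x67} × {26}, {x65, x66, x67} × {27}, {x65, x66} × {26, 27}, {x65, x66, x67} × {26, 27}}; |τ_{X×Y}| = 9.

Enumerate products U × V with U ∈ τ_X, V ∈ τ_Y (deduplicated):
  ∅ × ∅ = {} (∅)
  {x65, x66} × {26} = {(x65,26), (x66,26)}
  {x65, x66} × {27} = {(x65,27), (x66,27)}
  {x65, x66, x67} × {26} = {(x65,26), (x66,26), (x67,26)}
  {x65, x66, x67} × {27} = {(x65,27), (x66,27), (x67,27)}
  {x65, x66} × {26, 27} = {(x65,26), (x65,27), (x66,26), (x66,27)}
  {x65, x66, x67} × {26, 27} = {(x65,26), (x65,27), (x66,26), (x66,27), (x67,26), (x67,27)}
These 7 distinct sets form the basis B.
Close under arbitrary unions to get τ_{X×Y}; counting gives |τ_{X×Y}| = 9.


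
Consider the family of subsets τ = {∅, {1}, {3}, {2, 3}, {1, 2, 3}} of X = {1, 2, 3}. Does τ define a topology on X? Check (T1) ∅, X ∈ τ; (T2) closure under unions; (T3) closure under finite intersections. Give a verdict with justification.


τ is NOT a topology on X.

Axiom (T1): ∅ ∈ τ? Yes; X ∈ τ? Yes.
Axiom (T2/T3): check pairwise unions and intersections of members of τ.
Counterexample for (T2): {1} ∪ {3} = {1, 3} ∉ τ. Therefore τ is NOT a topology.


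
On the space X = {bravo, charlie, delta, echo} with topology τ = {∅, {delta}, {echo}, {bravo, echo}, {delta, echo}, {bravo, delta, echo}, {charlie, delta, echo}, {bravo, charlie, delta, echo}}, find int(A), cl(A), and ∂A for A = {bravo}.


int(A) = ∅, cl(A) = {bravo}, ∂A = {bravo}.

Closed sets in (X, τ) are complements of opens:
  closed(X, τ) = {∅, {bravo}, {charlie}, {bravo, charlie}, {charlie, delta}, {bravo, charlie, delta}, {bravo, charlie, echo}, {bravo, charlie, delta, echo}}.
int(A) = ⋃ {U ∈ τ : U ⊆ A}. Opens contained in A: ∅.
Taking the union of these: int(A) = ∅.
cl(A) = ⋂ {C closed : A ⊆ C}. Closed sets containing A: {bravo}, {bravo, charlie}, {bravo, charlie, delta}, {bravo, charlie, echo}, {bravo, charlie, delta, echo}.
Intersecting these: cl(A) = {bravo}.
∂A = cl(A) ∖ int(A) = {bravo} ∖ ∅ = {bravo}.


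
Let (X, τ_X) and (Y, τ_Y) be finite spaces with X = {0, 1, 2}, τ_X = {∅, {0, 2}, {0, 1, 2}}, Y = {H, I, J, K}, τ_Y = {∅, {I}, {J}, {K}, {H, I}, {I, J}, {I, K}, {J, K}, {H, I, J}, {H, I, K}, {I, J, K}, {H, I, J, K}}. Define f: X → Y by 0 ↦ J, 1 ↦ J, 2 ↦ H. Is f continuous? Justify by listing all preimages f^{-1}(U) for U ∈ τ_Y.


f is NOT continuous.

Compute f^{-1}(U) for each U ∈ τ_Y:
  U = ∅: f^{-1}(U) = ∅ ∈ τ_X ✓.
  U = {I}: f^{-1}(U) = ∅ ∈ τ_X ✓.
  U = {J}: f^{-1}(U) = {0, 1} ∉ τ_X ✗.
  U = {K}: f^{-1}(U) = ∅ ∈ τ_X ✓.
  U = {H, I}: f^{-1}(U) = {2} ∉ τ_X ✗.
  U = {I, J}: f^{-1}(U) = {0, 1} ∉ τ_X ✗.
  U = {I, K}: f^{-1}(U) = ∅ ∈ τ_X ✓.
  U = {J, K}: f^{-1}(U) = {0, 1} ∉ τ_X ✗.
  U = {H, I, J}: f^{-1}(U) = {0, 1, 2} ∈ τ_X ✓.
  U = {H, I, K}: f^{-1}(U) = {2} ∉ τ_X ✗.
  U = {I, J, K}: f^{-1}(U) = {0, 1} ∉ τ_X ✗.
  U = {H, I, J, K}: f^{-1}(U) = {0, 1, 2} ∈ τ_X ✓.
Found U = {J} with f^{-1}(U) = {0, 1} not in τ_X. Therefore f is NOT continuous.


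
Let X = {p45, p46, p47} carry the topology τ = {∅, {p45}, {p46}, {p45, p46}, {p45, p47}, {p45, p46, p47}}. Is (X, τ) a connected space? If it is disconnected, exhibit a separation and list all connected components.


(X, τ) is disconnected; components = [{p46}, {p45, p47}].

Find clopen sets (U ∈ τ with X ∖ U ∈ τ):
  U = ∅, X ∖ U = {p45, p46, p47} — both open, so U is clopen.
  U = {p46}, X ∖ U = {p45, p47} — both open, so U is clopen.
  U = {p45, p47}, X ∖ U = {p46} — both open, so U is clopen.
  U = {p45, p46, p47}, X ∖ U = ∅ — both open, so U is clopen.
Nontrivial clopen(s) exist: e.g. {p45, p47}. So (X, τ) is disconnected.
Compute connected components by grouping points that agree on all clopens:
  component: {p46}
  component: {p45, p47}


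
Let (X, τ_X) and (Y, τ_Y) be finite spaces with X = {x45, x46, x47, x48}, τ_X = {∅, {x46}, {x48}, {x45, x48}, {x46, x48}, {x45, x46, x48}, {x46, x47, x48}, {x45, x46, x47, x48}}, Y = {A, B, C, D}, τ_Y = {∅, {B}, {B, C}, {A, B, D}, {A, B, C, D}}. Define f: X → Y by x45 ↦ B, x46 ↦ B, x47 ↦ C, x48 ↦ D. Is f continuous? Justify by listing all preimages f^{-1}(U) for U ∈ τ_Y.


f is NOT continuous.

Compute f^{-1}(U) for each U ∈ τ_Y:
  U = ∅: f^{-1}(U) = ∅ ∈ τ_X ✓.
  U = {B}: f^{-1}(U) = {x45, x46} ∉ τ_X ✗.
  U = {B, C}: f^{-1}(U) = {x45, x46, x47} ∉ τ_X ✗.
  U = {A, B, D}: f^{-1}(U) = {x45, x46, x48} ∈ τ_X ✓.
  U = {A, B, C, D}: f^{-1}(U) = {x45, x46, x47, x48} ∈ τ_X ✓.
Found U = {B} with f^{-1}(U) = {x45, x46} not in τ_X. Therefore f is NOT continuous.
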